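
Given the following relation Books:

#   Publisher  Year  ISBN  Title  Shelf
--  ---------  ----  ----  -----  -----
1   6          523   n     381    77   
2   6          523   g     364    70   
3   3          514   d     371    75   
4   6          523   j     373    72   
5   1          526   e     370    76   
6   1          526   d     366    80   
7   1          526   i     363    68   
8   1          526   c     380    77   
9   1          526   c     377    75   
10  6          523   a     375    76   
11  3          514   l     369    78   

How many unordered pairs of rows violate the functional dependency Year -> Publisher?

Year=523: all 4 rows agree on Publisher — 0 pairs.
Year=514: all 2 rows agree on Publisher — 0 pairs.
Year=526: all 5 rows agree on Publisher — 0 pairs.

0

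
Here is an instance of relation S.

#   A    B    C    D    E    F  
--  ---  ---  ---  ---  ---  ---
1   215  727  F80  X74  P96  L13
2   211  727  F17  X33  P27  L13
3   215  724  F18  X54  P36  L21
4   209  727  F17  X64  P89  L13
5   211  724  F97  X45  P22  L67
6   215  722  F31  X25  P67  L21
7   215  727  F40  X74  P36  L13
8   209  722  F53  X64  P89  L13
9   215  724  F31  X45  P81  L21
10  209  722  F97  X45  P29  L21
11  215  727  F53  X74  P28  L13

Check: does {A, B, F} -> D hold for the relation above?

(A=215, B=727, F=L13): rows 1, 7, 11 → D = X74, X74, X74 ✓
(A=211, B=727, F=L13): row 2 → D = X33 ✓
(A=215, B=724, F=L21): rows 3, 9 → D takes values {X54, X45} — violation
(A=209, B=727, F=L13): row 4 → D = X64 ✓
(A=211, B=724, F=L67): row 5 → D = X45 ✓
(A=215, B=722, F=L21): row 6 → D = X25 ✓
(A=209, B=722, F=L13): row 8 → D = X64 ✓
(A=209, B=722, F=L21): row 10 → D = X45 ✓
Two rows agree on {A, B, F} but differ on D, so {A, B, F} -> D does not hold.

No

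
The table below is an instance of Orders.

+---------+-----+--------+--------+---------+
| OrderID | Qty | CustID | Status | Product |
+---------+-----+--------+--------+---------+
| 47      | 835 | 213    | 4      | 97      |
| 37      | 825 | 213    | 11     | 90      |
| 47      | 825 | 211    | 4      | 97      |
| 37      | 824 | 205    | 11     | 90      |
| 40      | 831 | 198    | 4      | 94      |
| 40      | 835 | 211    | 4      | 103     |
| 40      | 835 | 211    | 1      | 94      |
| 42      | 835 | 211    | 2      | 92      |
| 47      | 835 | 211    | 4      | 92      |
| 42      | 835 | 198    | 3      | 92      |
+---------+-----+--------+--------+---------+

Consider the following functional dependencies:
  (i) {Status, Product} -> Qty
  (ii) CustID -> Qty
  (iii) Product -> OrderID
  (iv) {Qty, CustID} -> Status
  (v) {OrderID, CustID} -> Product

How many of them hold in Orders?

(i) {Status, Product} -> Qty: (Status=4, Product=97): 2 rows → Qty takes values {835, 825} — violation; (Status=11, Product=90): 2 rows → Qty takes values {825, 824} — violation — fails.
(ii) CustID -> Qty: CustID=213: 2 rows → Qty takes values {835, 825} — violation; CustID=211: 5 rows → Qty takes values {825, 835} — violation; CustID=198: 2 rows → Qty takes values {831, 835} — violation — fails.
(iii) Product -> OrderID: Product=92: 3 rows → OrderID takes values {42, 47} — violation — fails.
(iv) {Qty, CustID} -> Status: (Qty=835, CustID=211): 4 rows → Status takes values {4, 1, 2} — violation — fails.
(v) {OrderID, CustID} -> Product: (OrderID=47, CustID=211): 2 rows → Product takes values {97, 92} — violation; (OrderID=40, CustID=211): 2 rows → Product takes values {103, 94} — violation — fails.
None of the 5 dependencies hold.

0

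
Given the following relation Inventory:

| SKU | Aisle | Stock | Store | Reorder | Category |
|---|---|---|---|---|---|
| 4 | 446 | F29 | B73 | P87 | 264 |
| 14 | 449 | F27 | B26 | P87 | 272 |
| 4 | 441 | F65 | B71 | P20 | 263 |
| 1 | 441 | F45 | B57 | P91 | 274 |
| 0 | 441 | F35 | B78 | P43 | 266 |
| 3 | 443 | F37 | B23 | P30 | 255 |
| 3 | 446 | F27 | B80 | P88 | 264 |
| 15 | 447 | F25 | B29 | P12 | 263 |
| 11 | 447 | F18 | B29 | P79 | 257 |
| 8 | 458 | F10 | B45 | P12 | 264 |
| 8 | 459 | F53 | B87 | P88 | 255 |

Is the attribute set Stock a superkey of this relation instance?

No

Two distinct rows share Stock=F27, so Stock does not determine every attribute — not a superkey.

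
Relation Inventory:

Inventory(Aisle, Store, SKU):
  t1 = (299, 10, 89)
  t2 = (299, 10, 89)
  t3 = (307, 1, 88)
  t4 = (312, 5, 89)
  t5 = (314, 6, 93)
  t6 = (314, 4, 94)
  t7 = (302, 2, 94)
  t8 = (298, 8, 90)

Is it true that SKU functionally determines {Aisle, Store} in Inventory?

No

SKU=89: rows 1, 2, 4 → {Aisle,Store} takes values {(299, 10), (312, 5)} — violation
SKU=88: row 3 → {Aisle,Store} = (307, 1) ✓
SKU=93: row 5 → {Aisle,Store} = (314, 6) ✓
SKU=94: rows 6, 7 → {Aisle,Store} takes values {(314, 4), (302, 2)} — violation
SKU=90: row 8 → {Aisle,Store} = (298, 8) ✓
Two rows agree on SKU but differ on {Aisle, Store}, so SKU → {Aisle, Store} does not hold.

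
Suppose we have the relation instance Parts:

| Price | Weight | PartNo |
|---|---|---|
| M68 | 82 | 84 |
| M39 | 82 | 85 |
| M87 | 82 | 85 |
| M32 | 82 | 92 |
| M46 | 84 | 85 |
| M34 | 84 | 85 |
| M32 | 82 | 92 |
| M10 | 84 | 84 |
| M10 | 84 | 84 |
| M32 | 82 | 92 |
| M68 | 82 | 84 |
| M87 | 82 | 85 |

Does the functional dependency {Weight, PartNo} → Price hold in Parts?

No

(Weight=82, PartNo=84): 2 rows → Price = M68, M68 ✓
(Weight=82, PartNo=85): 3 rows → Price takes values {M39, M87} — violation
(Weight=82, PartNo=92): 3 rows → Price = M32, M32, M32 ✓
(Weight=84, PartNo=85): 2 rows → Price takes values {M46, M34} — violation
(Weight=84, PartNo=84): 2 rows → Price = M10, M10 ✓
Two rows agree on {Weight, PartNo} but differ on Price, so {Weight, PartNo} → Price does not hold.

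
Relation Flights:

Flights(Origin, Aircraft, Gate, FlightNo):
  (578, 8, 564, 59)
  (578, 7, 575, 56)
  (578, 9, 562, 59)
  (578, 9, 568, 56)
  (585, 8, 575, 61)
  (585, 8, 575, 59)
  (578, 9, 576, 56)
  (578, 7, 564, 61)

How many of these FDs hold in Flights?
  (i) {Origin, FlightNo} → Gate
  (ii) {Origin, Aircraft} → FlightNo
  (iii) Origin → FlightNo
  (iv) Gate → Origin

(i) {Origin, FlightNo} → Gate: (Origin=578, FlightNo=59): 2 rows → Gate takes values {564, 562} — violation; (Origin=578, FlightNo=56): 3 rows → Gate takes values {575, 568, 576} — violation — fails.
(ii) {Origin, Aircraft} → FlightNo: (Origin=578, Aircraft=7): 2 rows → FlightNo takes values {56, 61} — violation; (Origin=578, Aircraft=9): 3 rows → FlightNo takes values {59, 56} — violation; (Origin=585, Aircraft=8): 2 rows → FlightNo takes values {61, 59} — violation — fails.
(iii) Origin → FlightNo: Origin=578: 6 rows → FlightNo takes values {59, 56, 61} — violation; Origin=585: 2 rows → FlightNo takes values {61, 59} — violation — fails.
(iv) Gate → Origin: Gate=575: 3 rows → Origin takes values {578, 585} — violation — fails.
None of the 4 dependencies hold.

0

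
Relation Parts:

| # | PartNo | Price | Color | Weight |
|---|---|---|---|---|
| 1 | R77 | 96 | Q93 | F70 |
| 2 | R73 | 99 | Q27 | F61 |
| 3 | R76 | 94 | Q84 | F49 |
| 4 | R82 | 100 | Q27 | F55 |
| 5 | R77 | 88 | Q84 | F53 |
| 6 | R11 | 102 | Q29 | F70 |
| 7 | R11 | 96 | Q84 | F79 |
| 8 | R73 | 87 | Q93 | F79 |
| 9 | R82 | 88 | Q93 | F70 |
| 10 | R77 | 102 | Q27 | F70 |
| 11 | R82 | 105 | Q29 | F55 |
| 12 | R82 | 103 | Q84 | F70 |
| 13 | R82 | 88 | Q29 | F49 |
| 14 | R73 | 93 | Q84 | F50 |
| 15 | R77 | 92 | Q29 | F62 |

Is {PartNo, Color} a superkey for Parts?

No

Rows 11 and 13 have the same {PartNo, Color} value (PartNo=R82, Color=Q29) but are distinct tuples, so {PartNo, Color} does not determine every attribute — not a superkey.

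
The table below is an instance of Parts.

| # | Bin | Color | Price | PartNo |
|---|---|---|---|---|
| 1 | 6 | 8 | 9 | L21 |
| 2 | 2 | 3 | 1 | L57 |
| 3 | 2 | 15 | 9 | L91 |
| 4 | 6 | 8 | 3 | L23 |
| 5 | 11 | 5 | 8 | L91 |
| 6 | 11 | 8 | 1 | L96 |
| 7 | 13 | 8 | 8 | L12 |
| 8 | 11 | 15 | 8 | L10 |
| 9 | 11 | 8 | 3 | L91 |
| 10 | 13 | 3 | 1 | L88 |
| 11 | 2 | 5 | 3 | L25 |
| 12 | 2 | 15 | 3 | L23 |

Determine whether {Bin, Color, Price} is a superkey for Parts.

Yes

All 12 rows have distinct {Bin, Color, Price} values, so {Bin, Color, Price} → (all attributes) holds and {Bin, Color, Price} is a superkey.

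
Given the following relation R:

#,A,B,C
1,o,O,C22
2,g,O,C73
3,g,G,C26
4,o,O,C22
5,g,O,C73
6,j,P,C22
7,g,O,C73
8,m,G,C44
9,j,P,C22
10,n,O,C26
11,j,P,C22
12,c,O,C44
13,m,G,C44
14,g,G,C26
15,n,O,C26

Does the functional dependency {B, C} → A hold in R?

(B=O, C=C22): rows 1, 4 → A = o, o ✓
(B=O, C=C73): rows 2, 5, 7 → A = g, g, g ✓
(B=G, C=C26): rows 3, 14 → A = g, g ✓
(B=P, C=C22): rows 6, 9, 11 → A = j, j, j ✓
(B=G, C=C44): rows 8, 13 → A = m, m ✓
(B=O, C=C26): rows 10, 15 → A = n, n ✓
(B=O, C=C44): row 12 → A = c ✓
Every {B, C} value is associated with a single A value, so {B, C} → A holds.

Yes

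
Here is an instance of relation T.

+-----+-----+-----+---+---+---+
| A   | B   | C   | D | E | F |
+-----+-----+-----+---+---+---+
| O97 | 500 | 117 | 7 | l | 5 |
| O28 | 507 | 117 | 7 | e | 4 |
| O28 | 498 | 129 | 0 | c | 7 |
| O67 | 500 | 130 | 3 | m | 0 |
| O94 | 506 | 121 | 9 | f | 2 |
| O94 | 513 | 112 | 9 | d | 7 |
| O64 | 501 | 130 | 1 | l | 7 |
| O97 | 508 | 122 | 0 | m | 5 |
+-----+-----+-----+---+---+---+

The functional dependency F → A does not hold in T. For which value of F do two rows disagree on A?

7

F=5: 2 rows → A = O97, O97 ✓
F=4: 1 row → A = O28 ✓
F=7: 3 rows → A takes values {O28, O94, O64} — violation
F=0: 1 row → A = O67 ✓
F=2: 1 row → A = O94 ✓
The only F value with inconsistent A is F=7.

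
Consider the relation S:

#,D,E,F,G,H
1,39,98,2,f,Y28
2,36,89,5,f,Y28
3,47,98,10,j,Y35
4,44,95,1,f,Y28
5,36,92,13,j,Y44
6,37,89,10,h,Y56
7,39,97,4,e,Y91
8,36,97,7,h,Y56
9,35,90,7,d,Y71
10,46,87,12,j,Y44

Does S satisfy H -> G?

Yes

H=Y28: rows 1, 2, 4 → G = f, f, f ✓
H=Y35: row 3 → G = j ✓
H=Y44: rows 5, 10 → G = j, j ✓
H=Y56: rows 6, 8 → G = h, h ✓
H=Y91: row 7 → G = e ✓
H=Y71: row 9 → G = d ✓
Every H value is associated with a single G value, so H -> G holds.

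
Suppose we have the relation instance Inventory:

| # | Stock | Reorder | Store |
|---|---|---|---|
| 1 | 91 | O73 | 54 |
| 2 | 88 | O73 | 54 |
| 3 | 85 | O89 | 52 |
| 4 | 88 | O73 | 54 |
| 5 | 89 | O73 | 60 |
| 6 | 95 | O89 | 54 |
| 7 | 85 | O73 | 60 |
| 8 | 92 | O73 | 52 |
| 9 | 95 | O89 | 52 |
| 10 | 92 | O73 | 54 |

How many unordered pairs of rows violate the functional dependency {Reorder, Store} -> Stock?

7

(Reorder=O73, Store=54): violating pairs (1,2), (1,4), (1,10), (2,10), (4,10) — 5 pairs.
(Reorder=O89, Store=52): violating pairs (3,9) — 1 pair.
(Reorder=O73, Store=60): violating pairs (5,7) — 1 pair.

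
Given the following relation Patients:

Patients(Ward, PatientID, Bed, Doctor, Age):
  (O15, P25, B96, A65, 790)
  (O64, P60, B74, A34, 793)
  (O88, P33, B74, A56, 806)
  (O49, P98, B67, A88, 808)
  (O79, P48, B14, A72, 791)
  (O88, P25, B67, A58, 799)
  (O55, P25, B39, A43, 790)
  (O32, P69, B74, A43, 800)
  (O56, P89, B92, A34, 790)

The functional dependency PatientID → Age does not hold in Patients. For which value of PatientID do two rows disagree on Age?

P25

PatientID=P25: 3 rows → Age takes values {790, 799} — violation
PatientID=P60: 1 row → Age = 793 ✓
PatientID=P33: 1 row → Age = 806 ✓
PatientID=P98: 1 row → Age = 808 ✓
PatientID=P48: 1 row → Age = 791 ✓
PatientID=P69: 1 row → Age = 800 ✓
PatientID=P89: 1 row → Age = 790 ✓
The only PatientID value with inconsistent Age is PatientID=P25.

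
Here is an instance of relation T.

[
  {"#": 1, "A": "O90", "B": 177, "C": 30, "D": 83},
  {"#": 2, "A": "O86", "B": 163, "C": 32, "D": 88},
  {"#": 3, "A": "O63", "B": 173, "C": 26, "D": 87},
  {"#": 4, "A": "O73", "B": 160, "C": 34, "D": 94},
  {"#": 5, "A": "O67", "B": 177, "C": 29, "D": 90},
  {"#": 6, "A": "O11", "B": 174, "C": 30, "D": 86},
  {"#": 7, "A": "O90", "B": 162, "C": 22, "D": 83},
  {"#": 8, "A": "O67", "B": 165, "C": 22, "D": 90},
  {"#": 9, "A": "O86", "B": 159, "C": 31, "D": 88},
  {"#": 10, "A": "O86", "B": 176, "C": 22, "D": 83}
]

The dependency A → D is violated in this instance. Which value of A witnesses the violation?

O86

A=O90: rows 1, 7 → D = 83, 83 ✓
A=O86: rows 2, 9, 10 → D takes values {88, 83} — violation
A=O63: row 3 → D = 87 ✓
A=O73: row 4 → D = 94 ✓
A=O67: rows 5, 8 → D = 90, 90 ✓
A=O11: row 6 → D = 86 ✓
The only A value with inconsistent D is A=O86.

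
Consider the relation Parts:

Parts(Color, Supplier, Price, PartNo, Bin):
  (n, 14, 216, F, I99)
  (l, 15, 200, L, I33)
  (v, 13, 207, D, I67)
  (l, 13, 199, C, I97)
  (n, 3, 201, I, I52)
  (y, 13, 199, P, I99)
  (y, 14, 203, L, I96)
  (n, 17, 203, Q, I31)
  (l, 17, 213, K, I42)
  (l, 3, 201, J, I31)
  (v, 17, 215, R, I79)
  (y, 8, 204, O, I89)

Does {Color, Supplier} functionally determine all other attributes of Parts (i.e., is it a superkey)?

All 12 rows have distinct {Color, Supplier} values, so {Color, Supplier} → (all attributes) holds and {Color, Supplier} is a superkey.

Yes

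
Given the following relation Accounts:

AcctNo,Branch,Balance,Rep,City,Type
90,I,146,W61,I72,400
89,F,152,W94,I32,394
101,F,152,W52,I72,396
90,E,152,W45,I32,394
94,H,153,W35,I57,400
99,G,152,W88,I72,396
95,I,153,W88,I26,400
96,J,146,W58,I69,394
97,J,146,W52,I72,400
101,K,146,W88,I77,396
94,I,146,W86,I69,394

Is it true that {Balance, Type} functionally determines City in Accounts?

(Balance=146, Type=400): 2 rows → City = I72, I72 ✓
(Balance=152, Type=394): 2 rows → City = I32, I32 ✓
(Balance=152, Type=396): 2 rows → City = I72, I72 ✓
(Balance=153, Type=400): 2 rows → City takes values {I57, I26} — violation
(Balance=146, Type=394): 2 rows → City = I69, I69 ✓
(Balance=146, Type=396): 1 row → City = I77 ✓
Two rows agree on {Balance, Type} but differ on City, so {Balance, Type} → City does not hold.

No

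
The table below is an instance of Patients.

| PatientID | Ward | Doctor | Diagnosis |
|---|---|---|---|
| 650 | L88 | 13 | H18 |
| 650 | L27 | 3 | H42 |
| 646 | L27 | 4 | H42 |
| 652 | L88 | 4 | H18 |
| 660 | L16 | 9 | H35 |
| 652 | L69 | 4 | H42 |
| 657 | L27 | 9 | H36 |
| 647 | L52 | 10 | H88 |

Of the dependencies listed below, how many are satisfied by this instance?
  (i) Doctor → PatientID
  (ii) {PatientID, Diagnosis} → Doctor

1

(i) Doctor → PatientID: Doctor=4: 3 rows → PatientID takes values {646, 652} — violation; Doctor=9: 2 rows → PatientID takes values {660, 657} — violation — fails.
(ii) {PatientID, Diagnosis} → Doctor: every LHS value maps to a single RHS value — holds.
1 of the 2 dependencies holds.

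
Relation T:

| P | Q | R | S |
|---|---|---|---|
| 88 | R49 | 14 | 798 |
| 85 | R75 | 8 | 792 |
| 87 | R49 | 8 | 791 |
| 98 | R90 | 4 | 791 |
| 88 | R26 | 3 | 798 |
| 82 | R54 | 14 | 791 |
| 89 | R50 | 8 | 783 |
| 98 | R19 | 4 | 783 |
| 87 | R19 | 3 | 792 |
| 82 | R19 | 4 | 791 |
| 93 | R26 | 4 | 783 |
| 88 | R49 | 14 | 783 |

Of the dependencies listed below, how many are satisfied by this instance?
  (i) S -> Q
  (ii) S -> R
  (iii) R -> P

0

(i) S -> Q: S=798: 2 rows → Q takes values {R49, R26} — violation; S=792: 2 rows → Q takes values {R75, R19} — violation; S=791: 4 rows → Q takes values {R49, R90, R54, R19} — violation; S=783: 4 rows → Q takes values {R50, R19, R26, R49} — violation — fails.
(ii) S -> R: S=798: 2 rows → R takes values {14, 3} — violation; S=792: 2 rows → R takes values {8, 3} — violation; S=791: 4 rows → R takes values {8, 4, 14} — violation; S=783: 4 rows → R takes values {8, 4, 14} — violation — fails.
(iii) R -> P: R=14: 3 rows → P takes values {88, 82} — violation; R=8: 3 rows → P takes values {85, 87, 89} — violation; R=4: 4 rows → P takes values {98, 82, 93} — violation; R=3: 2 rows → P takes values {88, 87} — violation — fails.
None of the 3 dependencies hold.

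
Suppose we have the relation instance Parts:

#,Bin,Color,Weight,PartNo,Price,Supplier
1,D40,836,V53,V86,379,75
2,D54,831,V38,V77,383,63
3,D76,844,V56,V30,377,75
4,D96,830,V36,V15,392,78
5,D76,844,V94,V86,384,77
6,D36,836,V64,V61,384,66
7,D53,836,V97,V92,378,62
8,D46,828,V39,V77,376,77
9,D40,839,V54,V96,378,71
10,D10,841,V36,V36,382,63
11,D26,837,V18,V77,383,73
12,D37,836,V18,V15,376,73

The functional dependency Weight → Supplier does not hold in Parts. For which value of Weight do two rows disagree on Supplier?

Weight=V53: row 1 → Supplier = 75 ✓
Weight=V38: row 2 → Supplier = 63 ✓
Weight=V56: row 3 → Supplier = 75 ✓
Weight=V36: rows 4, 10 → Supplier takes values {78, 63} — violation
Weight=V94: row 5 → Supplier = 77 ✓
Weight=V64: row 6 → Supplier = 66 ✓
Weight=V97: row 7 → Supplier = 62 ✓
Weight=V39: row 8 → Supplier = 77 ✓
Weight=V54: row 9 → Supplier = 71 ✓
Weight=V18: rows 11, 12 → Supplier = 73, 73 ✓
The only Weight value with inconsistent Supplier is Weight=V36.

V36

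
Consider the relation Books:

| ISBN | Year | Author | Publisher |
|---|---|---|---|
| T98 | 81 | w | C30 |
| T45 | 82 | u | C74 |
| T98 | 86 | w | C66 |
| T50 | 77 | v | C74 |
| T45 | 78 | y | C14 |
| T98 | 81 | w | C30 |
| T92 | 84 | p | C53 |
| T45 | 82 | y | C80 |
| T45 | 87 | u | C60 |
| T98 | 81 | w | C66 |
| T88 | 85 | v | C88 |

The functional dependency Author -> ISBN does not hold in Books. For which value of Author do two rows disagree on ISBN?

v

Author=w: 4 rows → ISBN = T98, T98, T98, T98 ✓
Author=u: 2 rows → ISBN = T45, T45 ✓
Author=v: 2 rows → ISBN takes values {T50, T88} — violation
Author=y: 2 rows → ISBN = T45, T45 ✓
Author=p: 1 row → ISBN = T92 ✓
The only Author value with inconsistent ISBN is Author=v.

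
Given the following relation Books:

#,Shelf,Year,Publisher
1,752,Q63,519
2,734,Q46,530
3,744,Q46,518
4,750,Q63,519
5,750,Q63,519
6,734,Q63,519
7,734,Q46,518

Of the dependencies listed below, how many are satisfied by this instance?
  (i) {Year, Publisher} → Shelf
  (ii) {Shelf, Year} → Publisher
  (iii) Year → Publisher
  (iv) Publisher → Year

(i) {Year, Publisher} → Shelf: (Year=Q63, Publisher=519): rows 1, 4, 5, 6 → Shelf takes values {752, 750, 734} — violation; (Year=Q46, Publisher=518): rows 3, 7 → Shelf takes values {744, 734} — violation — fails.
(ii) {Shelf, Year} → Publisher: (Shelf=734, Year=Q46): rows 2, 7 → Publisher takes values {530, 518} — violation — fails.
(iii) Year → Publisher: Year=Q46: rows 2, 3, 7 → Publisher takes values {530, 518} — violation — fails.
(iv) Publisher → Year: every LHS value maps to a single RHS value — holds.
1 of the 4 dependencies holds.

1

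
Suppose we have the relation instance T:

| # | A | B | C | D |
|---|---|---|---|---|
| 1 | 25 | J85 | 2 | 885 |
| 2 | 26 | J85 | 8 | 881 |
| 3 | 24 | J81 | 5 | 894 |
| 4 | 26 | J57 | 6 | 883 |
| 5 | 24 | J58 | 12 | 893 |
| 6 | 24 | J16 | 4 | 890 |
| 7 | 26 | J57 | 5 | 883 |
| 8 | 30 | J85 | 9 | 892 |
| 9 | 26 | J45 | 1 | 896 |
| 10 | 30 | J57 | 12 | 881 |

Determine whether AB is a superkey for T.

No

Rows 4 and 7 have the same AB value (A=26, B=J57) but are distinct tuples, so AB does not determine every attribute — not a superkey.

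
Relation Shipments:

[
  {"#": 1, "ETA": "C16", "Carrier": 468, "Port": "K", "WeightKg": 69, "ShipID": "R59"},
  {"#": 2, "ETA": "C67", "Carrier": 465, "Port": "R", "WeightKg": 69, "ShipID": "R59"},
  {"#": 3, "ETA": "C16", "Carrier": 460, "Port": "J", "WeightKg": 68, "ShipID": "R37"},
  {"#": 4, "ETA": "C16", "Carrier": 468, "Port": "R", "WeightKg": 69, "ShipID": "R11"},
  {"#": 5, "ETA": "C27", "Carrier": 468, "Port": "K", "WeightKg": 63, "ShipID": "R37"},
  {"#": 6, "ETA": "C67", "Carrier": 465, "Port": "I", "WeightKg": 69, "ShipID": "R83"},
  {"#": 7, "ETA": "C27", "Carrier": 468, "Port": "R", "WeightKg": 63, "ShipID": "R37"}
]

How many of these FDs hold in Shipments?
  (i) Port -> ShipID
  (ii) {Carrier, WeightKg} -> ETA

(i) Port -> ShipID: Port=K: rows 1, 5 → ShipID takes values {R59, R37} — violation; Port=R: rows 2, 4, 7 → ShipID takes values {R59, R11, R37} — violation — fails.
(ii) {Carrier, WeightKg} -> ETA: every LHS value maps to a single RHS value — holds.
1 of the 2 dependencies holds.

1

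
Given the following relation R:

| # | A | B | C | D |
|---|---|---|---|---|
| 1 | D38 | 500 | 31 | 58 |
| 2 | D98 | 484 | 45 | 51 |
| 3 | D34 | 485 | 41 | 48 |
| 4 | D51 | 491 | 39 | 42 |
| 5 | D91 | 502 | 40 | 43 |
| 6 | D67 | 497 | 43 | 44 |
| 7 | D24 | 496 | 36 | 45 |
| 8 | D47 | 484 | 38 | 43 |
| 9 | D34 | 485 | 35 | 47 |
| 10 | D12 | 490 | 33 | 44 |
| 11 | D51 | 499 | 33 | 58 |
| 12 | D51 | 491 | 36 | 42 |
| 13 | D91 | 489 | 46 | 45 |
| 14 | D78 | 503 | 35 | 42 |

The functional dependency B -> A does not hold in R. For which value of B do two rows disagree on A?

484

B=500: row 1 → A = D38 ✓
B=484: rows 2, 8 → A takes values {D98, D47} — violation
B=485: rows 3, 9 → A = D34, D34 ✓
B=491: rows 4, 12 → A = D51, D51 ✓
B=502: row 5 → A = D91 ✓
B=497: row 6 → A = D67 ✓
B=496: row 7 → A = D24 ✓
B=490: row 10 → A = D12 ✓
B=499: row 11 → A = D51 ✓
B=489: row 13 → A = D91 ✓
B=503: row 14 → A = D78 ✓
The only B value with inconsistent A is B=484.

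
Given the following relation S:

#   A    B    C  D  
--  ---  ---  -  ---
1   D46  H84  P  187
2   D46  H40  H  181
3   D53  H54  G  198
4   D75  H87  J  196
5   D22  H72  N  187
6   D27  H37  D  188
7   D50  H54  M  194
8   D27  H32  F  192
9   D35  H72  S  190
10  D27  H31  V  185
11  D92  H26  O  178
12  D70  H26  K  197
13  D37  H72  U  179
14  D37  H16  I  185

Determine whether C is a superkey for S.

All 14 rows have distinct C values, so C → (all attributes) holds and C is a superkey.

Yes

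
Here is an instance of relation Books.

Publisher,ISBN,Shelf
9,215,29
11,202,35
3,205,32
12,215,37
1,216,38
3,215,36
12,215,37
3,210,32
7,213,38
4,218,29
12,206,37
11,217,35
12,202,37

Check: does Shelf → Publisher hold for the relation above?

No

Shelf=29: 2 rows → Publisher takes values {9, 4} — violation
Shelf=35: 2 rows → Publisher = 11, 11 ✓
Shelf=32: 2 rows → Publisher = 3, 3 ✓
Shelf=37: 4 rows → Publisher = 12, 12, 12, 12 ✓
Shelf=38: 2 rows → Publisher takes values {1, 7} — violation
Shelf=36: 1 row → Publisher = 3 ✓
Two rows agree on Shelf but differ on Publisher, so Shelf → Publisher does not hold.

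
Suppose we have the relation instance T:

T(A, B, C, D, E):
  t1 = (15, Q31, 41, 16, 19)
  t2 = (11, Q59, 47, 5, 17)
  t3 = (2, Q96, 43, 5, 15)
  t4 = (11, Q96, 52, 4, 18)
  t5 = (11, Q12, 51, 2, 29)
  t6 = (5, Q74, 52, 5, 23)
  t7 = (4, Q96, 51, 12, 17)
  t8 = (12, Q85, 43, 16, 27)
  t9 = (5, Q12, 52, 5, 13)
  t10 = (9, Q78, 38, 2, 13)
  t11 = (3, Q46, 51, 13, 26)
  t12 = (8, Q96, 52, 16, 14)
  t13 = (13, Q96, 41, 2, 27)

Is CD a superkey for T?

Rows 6 and 9 have the same CD value (C=52, D=5) but are distinct tuples, so CD does not determine every attribute — not a superkey.

No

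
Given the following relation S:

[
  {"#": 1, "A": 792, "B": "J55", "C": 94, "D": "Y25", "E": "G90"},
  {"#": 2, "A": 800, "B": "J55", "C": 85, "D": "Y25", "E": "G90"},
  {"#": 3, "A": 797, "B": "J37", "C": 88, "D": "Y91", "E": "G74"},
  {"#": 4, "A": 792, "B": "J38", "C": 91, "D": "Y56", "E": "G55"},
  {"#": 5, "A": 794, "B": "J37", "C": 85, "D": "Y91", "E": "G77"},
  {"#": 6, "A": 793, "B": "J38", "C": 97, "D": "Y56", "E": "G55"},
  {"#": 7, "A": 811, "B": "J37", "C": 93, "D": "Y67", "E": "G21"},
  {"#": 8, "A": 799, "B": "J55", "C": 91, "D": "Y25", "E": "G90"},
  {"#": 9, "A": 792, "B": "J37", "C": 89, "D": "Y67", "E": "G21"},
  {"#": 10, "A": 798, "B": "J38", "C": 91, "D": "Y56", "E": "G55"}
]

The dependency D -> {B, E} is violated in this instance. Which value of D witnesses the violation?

Y91

D=Y25: rows 1, 2, 8 → {B,E} = (J55, G90), (J55, G90), (J55, G90) ✓
D=Y91: rows 3, 5 → {B,E} takes values {(J37, G74), (J37, G77)} — violation
D=Y56: rows 4, 6, 10 → {B,E} = (J38, G55), (J38, G55), (J38, G55) ✓
D=Y67: rows 7, 9 → {B,E} = (J37, G21), (J37, G21) ✓
The only D value with inconsistent RHS is D=Y91.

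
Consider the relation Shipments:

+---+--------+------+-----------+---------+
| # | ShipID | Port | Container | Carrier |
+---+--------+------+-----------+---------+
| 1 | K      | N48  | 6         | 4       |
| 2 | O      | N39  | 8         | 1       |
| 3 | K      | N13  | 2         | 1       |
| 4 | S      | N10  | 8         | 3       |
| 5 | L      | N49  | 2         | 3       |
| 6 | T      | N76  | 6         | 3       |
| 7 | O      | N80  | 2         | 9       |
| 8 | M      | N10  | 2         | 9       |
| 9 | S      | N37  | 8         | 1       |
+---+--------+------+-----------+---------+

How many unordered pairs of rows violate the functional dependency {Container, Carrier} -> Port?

(Container=8, Carrier=1): violating pairs (2,9) — 1 pair.
(Container=2, Carrier=9): violating pairs (7,8) — 1 pair.

2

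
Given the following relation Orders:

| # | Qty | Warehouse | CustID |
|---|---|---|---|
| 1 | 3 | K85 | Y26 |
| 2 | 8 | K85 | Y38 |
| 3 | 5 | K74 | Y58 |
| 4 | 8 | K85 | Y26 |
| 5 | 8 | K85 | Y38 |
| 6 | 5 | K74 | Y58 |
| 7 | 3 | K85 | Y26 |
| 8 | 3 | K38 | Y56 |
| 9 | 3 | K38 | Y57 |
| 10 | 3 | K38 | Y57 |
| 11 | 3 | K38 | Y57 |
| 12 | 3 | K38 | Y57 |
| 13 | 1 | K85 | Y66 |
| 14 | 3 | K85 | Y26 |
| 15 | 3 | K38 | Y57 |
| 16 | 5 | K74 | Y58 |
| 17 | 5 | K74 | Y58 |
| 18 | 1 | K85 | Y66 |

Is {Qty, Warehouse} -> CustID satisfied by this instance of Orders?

No

(Qty=3, Warehouse=K85): rows 1, 7, 14 → CustID = Y26, Y26, Y26 ✓
(Qty=8, Warehouse=K85): rows 2, 4, 5 → CustID takes values {Y38, Y26} — violation
(Qty=5, Warehouse=K74): rows 3, 6, 16, 17 → CustID = Y58, Y58, Y58, Y58 ✓
(Qty=3, Warehouse=K38): rows 8, 9, 10, 11, 12, 15 → CustID takes values {Y56, Y57} — violation
(Qty=1, Warehouse=K85): rows 13, 18 → CustID = Y66, Y66 ✓
Two rows agree on {Qty, Warehouse} but differ on CustID, so {Qty, Warehouse} -> CustID does not hold.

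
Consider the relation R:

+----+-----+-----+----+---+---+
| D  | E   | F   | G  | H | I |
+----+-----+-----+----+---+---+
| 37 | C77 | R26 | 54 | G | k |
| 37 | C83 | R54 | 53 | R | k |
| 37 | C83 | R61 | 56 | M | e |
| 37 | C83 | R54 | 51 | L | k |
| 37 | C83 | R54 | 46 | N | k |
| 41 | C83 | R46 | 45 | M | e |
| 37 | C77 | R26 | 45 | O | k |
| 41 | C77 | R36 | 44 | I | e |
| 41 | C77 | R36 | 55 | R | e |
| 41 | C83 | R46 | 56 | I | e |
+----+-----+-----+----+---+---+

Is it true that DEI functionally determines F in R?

Yes

(D=37, E=C77, I=k): 2 rows → F = R26, R26 ✓
(D=37, E=C83, I=k): 3 rows → F = R54, R54, R54 ✓
(D=37, E=C83, I=e): 1 row → F = R61 ✓
(D=41, E=C83, I=e): 2 rows → F = R46, R46 ✓
(D=41, E=C77, I=e): 2 rows → F = R36, R36 ✓
Every DEI value is associated with a single F value, so DEI -> F holds.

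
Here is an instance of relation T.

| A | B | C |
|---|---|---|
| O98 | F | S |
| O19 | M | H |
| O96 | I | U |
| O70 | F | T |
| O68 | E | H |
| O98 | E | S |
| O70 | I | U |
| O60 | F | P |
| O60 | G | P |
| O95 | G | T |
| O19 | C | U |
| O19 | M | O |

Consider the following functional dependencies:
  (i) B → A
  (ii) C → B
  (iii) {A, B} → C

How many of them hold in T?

(i) B → A: B=F: 3 rows → A takes values {O98, O70, O60} — violation; B=I: 2 rows → A takes values {O96, O70} — violation; B=E: 2 rows → A takes values {O68, O98} — violation; B=G: 2 rows → A takes values {O60, O95} — violation — fails.
(ii) C → B: C=S: 2 rows → B takes values {F, E} — violation; C=H: 2 rows → B takes values {M, E} — violation; C=U: 3 rows → B takes values {I, C} — violation; C=T: 2 rows → B takes values {F, G} — violation; C=P: 2 rows → B takes values {F, G} — violation — fails.
(iii) {A, B} → C: (A=O19, B=M): 2 rows → C takes values {H, O} — violation — fails.
None of the 3 dependencies hold.

0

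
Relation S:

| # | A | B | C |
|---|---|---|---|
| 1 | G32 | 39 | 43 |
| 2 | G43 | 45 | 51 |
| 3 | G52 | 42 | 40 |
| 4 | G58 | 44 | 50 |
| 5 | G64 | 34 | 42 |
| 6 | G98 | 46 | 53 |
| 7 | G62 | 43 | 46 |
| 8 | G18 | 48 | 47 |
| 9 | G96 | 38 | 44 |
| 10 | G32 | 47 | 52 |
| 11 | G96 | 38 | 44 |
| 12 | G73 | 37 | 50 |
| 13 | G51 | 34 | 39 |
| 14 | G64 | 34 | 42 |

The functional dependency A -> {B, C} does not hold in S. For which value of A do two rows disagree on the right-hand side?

A=G32: rows 1, 10 → {B,C} takes values {(39, 43), (47, 52)} — violation
A=G43: row 2 → {B,C} = (45, 51) ✓
A=G52: row 3 → {B,C} = (42, 40) ✓
A=G58: row 4 → {B,C} = (44, 50) ✓
A=G64: rows 5, 14 → {B,C} = (34, 42), (34, 42) ✓
A=G98: row 6 → {B,C} = (46, 53) ✓
A=G62: row 7 → {B,C} = (43, 46) ✓
A=G18: row 8 → {B,C} = (48, 47) ✓
A=G96: rows 9, 11 → {B,C} = (38, 44), (38, 44) ✓
A=G73: row 12 → {B,C} = (37, 50) ✓
A=G51: row 13 → {B,C} = (34, 39) ✓
The only A value with inconsistent RHS is A=G32.

G32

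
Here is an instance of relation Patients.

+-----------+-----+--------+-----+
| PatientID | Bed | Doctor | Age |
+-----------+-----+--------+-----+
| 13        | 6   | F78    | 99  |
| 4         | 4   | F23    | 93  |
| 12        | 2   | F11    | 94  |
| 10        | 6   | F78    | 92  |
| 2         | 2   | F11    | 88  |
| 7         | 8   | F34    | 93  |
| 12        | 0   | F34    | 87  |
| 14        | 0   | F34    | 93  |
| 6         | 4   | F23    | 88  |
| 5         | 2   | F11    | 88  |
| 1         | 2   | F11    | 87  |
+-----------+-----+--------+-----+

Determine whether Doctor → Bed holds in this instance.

No

Doctor=F78: 2 rows → Bed = 6, 6 ✓
Doctor=F23: 2 rows → Bed = 4, 4 ✓
Doctor=F11: 4 rows → Bed = 2, 2, 2, 2 ✓
Doctor=F34: 3 rows → Bed takes values {8, 0} — violation
Two rows agree on Doctor but differ on Bed, so Doctor → Bed does not hold.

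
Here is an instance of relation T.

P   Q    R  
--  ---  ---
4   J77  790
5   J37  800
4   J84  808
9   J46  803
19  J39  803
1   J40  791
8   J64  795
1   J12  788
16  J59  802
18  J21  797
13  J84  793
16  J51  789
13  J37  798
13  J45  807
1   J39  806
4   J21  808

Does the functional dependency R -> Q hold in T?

R=790: 1 row → Q = J77 ✓
R=800: 1 row → Q = J37 ✓
R=808: 2 rows → Q takes values {J84, J21} — violation
R=803: 2 rows → Q takes values {J46, J39} — violation
R=791: 1 row → Q = J40 ✓
R=795: 1 row → Q = J64 ✓
R=788: 1 row → Q = J12 ✓
R=802: 1 row → Q = J59 ✓
R=797: 1 row → Q = J21 ✓
R=793: 1 row → Q = J84 ✓
R=789: 1 row → Q = J51 ✓
R=798: 1 row → Q = J37 ✓
R=807: 1 row → Q = J45 ✓
R=806: 1 row → Q = J39 ✓
Two rows agree on R but differ on Q, so R -> Q does not hold.

No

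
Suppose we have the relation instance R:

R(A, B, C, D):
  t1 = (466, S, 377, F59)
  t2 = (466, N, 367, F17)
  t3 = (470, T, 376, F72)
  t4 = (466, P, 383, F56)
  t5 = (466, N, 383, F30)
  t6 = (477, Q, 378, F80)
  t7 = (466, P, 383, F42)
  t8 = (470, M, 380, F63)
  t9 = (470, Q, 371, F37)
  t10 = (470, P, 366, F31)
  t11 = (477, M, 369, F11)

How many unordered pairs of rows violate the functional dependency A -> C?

14

A=466: violating pairs (1,2), (1,4), (1,5), (1,7), (2,4), (2,5), (2,7) — 7 pairs.
A=470: violating pairs (3,8), (3,9), (3,10), (8,9), (8,10), (9,10) — 6 pairs.
A=477: violating pairs (6,11) — 1 pair.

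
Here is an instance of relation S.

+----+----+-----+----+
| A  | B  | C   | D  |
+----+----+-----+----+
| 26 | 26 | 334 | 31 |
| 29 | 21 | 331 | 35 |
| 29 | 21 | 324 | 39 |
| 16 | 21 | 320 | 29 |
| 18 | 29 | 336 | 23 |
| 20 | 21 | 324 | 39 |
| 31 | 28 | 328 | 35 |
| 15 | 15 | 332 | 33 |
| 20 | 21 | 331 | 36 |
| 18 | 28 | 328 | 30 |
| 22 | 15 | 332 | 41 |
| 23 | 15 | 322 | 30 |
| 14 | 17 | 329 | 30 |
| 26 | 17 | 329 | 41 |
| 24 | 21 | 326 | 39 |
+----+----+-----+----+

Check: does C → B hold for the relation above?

Yes

C=334: 1 row → B = 26 ✓
C=331: 2 rows → B = 21, 21 ✓
C=324: 2 rows → B = 21, 21 ✓
C=320: 1 row → B = 21 ✓
C=336: 1 row → B = 29 ✓
C=328: 2 rows → B = 28, 28 ✓
C=332: 2 rows → B = 15, 15 ✓
C=322: 1 row → B = 15 ✓
C=329: 2 rows → B = 17, 17 ✓
C=326: 1 row → B = 21 ✓
Every C value is associated with a single B value, so C → B holds.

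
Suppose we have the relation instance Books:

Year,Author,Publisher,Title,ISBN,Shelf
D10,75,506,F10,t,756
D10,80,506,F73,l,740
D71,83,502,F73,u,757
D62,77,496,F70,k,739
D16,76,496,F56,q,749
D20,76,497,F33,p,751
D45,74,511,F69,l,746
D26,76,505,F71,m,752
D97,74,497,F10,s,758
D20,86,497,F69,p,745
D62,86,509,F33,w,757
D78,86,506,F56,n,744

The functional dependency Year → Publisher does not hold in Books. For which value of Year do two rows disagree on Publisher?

Year=D10: 2 rows → Publisher = 506, 506 ✓
Year=D71: 1 row → Publisher = 502 ✓
Year=D62: 2 rows → Publisher takes values {496, 509} — violation
Year=D16: 1 row → Publisher = 496 ✓
Year=D20: 2 rows → Publisher = 497, 497 ✓
Year=D45: 1 row → Publisher = 511 ✓
Year=D26: 1 row → Publisher = 505 ✓
Year=D97: 1 row → Publisher = 497 ✓
Year=D78: 1 row → Publisher = 506 ✓
The only Year value with inconsistent Publisher is Year=D62.

D62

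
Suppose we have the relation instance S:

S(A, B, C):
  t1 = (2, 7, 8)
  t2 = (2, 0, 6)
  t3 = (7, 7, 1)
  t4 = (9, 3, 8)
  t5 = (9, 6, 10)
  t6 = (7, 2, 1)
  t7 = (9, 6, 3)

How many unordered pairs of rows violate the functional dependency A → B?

4

A=2: violating pairs (1,2) — 1 pair.
A=7: violating pairs (3,6) — 1 pair.
A=9: violating pairs (4,5), (4,7) — 2 pairs.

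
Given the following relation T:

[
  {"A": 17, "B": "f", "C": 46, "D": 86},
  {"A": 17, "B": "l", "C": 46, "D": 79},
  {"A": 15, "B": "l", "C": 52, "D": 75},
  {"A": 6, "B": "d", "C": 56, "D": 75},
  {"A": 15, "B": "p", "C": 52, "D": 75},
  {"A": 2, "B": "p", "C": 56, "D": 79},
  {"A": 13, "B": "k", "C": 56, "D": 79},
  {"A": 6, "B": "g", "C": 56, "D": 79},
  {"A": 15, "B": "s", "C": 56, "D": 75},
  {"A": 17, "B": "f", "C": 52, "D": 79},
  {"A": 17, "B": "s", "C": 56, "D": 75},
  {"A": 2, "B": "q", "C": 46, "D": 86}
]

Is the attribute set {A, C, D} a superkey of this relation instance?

No

Two distinct rows share (A=15, C=52, D=75), so {A, C, D} does not determine every attribute — not a superkey.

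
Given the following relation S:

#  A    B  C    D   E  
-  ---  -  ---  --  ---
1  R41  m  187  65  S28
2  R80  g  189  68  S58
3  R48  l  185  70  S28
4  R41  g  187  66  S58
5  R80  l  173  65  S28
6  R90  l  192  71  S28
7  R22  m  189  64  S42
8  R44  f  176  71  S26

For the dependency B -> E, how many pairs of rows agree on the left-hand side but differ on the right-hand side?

B=m: violating pairs (1,7) — 1 pair.
B=g: all 2 rows agree on E — 0 pairs.
B=l: all 3 rows agree on E — 0 pairs.

1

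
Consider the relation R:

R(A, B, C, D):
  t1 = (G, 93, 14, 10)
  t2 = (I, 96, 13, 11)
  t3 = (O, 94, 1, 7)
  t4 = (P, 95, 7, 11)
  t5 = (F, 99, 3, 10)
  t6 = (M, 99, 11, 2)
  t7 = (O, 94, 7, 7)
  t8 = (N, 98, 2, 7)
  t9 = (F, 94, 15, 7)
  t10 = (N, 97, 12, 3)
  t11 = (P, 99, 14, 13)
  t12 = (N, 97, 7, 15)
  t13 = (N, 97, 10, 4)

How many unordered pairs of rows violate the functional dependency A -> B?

A=O: all 2 rows agree on B — 0 pairs.
A=P: violating pairs (4,11) — 1 pair.
A=F: violating pairs (5,9) — 1 pair.
A=N: violating pairs (8,10), (8,12), (8,13) — 3 pairs.

5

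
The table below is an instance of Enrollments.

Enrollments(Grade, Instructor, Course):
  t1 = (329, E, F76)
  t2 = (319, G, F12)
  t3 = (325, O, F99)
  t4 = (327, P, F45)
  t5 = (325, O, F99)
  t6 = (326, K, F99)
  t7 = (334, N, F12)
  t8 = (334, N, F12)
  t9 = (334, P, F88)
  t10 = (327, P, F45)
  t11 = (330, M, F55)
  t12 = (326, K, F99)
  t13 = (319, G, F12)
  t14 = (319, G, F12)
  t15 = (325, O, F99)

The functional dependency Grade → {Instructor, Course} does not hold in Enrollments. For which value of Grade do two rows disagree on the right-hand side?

Grade=329: row 1 → {Instructor,Course} = (E, F76) ✓
Grade=319: rows 2, 13, 14 → {Instructor,Course} = (G, F12), (G, F12), (G, F12) ✓
Grade=325: rows 3, 5, 15 → {Instructor,Course} = (O, F99), (O, F99), (O, F99) ✓
Grade=327: rows 4, 10 → {Instructor,Course} = (P, F45), (P, F45) ✓
Grade=326: rows 6, 12 → {Instructor,Course} = (K, F99), (K, F99) ✓
Grade=334: rows 7, 8, 9 → {Instructor,Course} takes values {(N, F12), (P, F88)} — violation
Grade=330: row 11 → {Instructor,Course} = (M, F55) ✓
The only Grade value with inconsistent RHS is Grade=334.

334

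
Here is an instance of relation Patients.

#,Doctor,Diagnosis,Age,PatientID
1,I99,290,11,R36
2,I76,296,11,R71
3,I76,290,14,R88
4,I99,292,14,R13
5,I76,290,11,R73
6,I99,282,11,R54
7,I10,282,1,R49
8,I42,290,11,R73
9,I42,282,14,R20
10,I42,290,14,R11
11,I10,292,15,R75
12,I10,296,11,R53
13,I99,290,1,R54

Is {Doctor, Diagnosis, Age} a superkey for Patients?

Yes

All 13 rows have distinct {Doctor, Diagnosis, Age} values, so {Doctor, Diagnosis, Age} → (all attributes) holds and {Doctor, Diagnosis, Age} is a superkey.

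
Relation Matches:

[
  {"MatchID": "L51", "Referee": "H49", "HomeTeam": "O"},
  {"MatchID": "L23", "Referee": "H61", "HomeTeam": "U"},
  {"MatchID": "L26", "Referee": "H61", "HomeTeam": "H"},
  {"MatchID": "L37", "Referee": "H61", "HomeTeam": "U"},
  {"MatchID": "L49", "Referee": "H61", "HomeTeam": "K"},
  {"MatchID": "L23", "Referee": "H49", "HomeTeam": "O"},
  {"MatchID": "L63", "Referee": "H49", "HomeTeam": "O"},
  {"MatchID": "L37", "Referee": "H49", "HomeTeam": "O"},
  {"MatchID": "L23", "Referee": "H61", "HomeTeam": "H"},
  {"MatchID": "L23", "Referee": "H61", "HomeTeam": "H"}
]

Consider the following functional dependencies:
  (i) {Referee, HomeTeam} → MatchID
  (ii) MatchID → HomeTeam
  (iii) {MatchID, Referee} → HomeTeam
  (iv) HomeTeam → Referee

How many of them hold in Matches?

(i) {Referee, HomeTeam} → MatchID: (Referee=H49, HomeTeam=O): 4 rows → MatchID takes values {L51, L23, L63, L37} — violation; (Referee=H61, HomeTeam=U): 2 rows → MatchID takes values {L23, L37} — violation; (Referee=H61, HomeTeam=H): 3 rows → MatchID takes values {L26, L23} — violation — fails.
(ii) MatchID → HomeTeam: MatchID=L23: 4 rows → HomeTeam takes values {U, O, H} — violation; MatchID=L37: 2 rows → HomeTeam takes values {U, O} — violation — fails.
(iii) {MatchID, Referee} → HomeTeam: (MatchID=L23, Referee=H61): 3 rows → HomeTeam takes values {U, H} — violation — fails.
(iv) HomeTeam → Referee: every LHS value maps to a single RHS value — holds.
1 of the 4 dependencies holds.

1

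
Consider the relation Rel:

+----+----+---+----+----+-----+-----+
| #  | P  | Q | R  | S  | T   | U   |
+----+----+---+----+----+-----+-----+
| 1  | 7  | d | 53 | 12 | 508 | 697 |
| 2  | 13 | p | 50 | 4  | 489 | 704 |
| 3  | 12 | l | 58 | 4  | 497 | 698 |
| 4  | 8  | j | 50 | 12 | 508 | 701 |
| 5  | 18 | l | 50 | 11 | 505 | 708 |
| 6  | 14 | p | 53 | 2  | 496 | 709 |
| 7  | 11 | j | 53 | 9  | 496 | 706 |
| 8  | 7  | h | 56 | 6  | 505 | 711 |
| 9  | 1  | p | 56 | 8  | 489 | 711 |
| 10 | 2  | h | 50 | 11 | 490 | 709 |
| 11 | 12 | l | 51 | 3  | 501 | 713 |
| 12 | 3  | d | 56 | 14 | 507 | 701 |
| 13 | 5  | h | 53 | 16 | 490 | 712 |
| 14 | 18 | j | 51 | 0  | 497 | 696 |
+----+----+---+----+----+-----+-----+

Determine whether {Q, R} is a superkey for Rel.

Yes

All 14 rows have distinct {Q, R} values, so {Q, R} → (all attributes) holds and {Q, R} is a superkey.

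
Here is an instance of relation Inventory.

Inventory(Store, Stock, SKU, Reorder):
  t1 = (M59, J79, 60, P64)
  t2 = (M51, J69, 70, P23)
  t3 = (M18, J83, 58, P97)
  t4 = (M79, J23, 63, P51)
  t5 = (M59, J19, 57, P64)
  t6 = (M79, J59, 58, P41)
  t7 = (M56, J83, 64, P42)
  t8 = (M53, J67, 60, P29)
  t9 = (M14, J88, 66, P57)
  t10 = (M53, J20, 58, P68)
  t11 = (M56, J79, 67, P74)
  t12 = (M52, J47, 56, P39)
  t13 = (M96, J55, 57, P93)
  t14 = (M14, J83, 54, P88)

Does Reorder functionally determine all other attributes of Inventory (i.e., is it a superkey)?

No

Rows 1 and 5 have the same Reorder value Reorder=P64 but are distinct tuples, so Reorder does not determine every attribute — not a superkey.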